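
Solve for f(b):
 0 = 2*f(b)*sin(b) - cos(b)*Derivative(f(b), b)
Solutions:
 f(b) = C1/cos(b)^2


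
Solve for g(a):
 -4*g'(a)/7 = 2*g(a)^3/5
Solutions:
 g(a) = -sqrt(5)*sqrt(-1/(C1 - 7*a))
 g(a) = sqrt(5)*sqrt(-1/(C1 - 7*a))


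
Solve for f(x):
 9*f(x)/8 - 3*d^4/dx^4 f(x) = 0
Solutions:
 f(x) = C1*exp(-6^(1/4)*x/2) + C2*exp(6^(1/4)*x/2) + C3*sin(6^(1/4)*x/2) + C4*cos(6^(1/4)*x/2)


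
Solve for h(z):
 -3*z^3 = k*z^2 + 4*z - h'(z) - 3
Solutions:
 h(z) = C1 + k*z^3/3 + 3*z^4/4 + 2*z^2 - 3*z


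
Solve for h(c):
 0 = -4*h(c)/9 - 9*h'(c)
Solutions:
 h(c) = C1*exp(-4*c/81)


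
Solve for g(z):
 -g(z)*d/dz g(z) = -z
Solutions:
 g(z) = -sqrt(C1 + z^2)
 g(z) = sqrt(C1 + z^2)


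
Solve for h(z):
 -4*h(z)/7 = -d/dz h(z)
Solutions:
 h(z) = C1*exp(4*z/7)


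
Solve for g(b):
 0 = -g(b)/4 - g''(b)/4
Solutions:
 g(b) = C1*sin(b) + C2*cos(b)


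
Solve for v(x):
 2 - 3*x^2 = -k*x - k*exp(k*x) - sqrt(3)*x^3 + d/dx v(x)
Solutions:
 v(x) = C1 + k*x^2/2 + sqrt(3)*x^4/4 - x^3 + 2*x + exp(k*x)


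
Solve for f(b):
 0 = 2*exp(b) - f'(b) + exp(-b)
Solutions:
 f(b) = C1 + 3*sinh(b) + cosh(b)


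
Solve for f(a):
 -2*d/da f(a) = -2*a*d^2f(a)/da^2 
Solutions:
 f(a) = C1 + C2*a^2


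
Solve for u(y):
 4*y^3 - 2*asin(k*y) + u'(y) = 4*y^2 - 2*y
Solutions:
 u(y) = C1 - y^4 + 4*y^3/3 - y^2 + 2*Piecewise((y*asin(k*y) + sqrt(-k^2*y^2 + 1)/k, Ne(k, 0)), (0, True))


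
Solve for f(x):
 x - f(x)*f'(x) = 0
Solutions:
 f(x) = -sqrt(C1 + x^2)
 f(x) = sqrt(C1 + x^2)


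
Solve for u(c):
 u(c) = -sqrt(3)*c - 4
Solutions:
 u(c) = -sqrt(3)*c - 4


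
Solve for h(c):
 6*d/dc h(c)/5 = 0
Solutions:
 h(c) = C1


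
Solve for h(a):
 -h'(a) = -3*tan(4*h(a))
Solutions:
 h(a) = -asin(C1*exp(12*a))/4 + pi/4
 h(a) = asin(C1*exp(12*a))/4


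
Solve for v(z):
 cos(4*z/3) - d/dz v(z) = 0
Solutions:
 v(z) = C1 + 3*sin(4*z/3)/4


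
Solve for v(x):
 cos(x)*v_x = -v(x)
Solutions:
 v(x) = C1*sqrt(sin(x) - 1)/sqrt(sin(x) + 1)


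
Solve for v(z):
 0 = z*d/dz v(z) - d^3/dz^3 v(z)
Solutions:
 v(z) = C1 + Integral(C2*airyai(z) + C3*airybi(z), z)


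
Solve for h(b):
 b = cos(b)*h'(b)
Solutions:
 h(b) = C1 + Integral(b/cos(b), b)


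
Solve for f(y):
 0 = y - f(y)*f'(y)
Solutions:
 f(y) = -sqrt(C1 + y^2)
 f(y) = sqrt(C1 + y^2)


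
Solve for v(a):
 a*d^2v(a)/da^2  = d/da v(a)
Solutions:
 v(a) = C1 + C2*a^2


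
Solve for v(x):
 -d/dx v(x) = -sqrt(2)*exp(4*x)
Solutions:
 v(x) = C1 + sqrt(2)*exp(4*x)/4


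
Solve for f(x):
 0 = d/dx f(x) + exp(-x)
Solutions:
 f(x) = C1 + exp(-x)


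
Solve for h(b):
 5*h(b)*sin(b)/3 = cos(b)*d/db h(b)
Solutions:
 h(b) = C1/cos(b)^(5/3)


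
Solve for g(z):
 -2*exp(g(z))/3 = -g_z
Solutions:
 g(z) = log(-1/(C1 + 2*z)) + log(3)


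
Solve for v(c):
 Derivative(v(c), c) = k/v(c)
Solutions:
 v(c) = -sqrt(C1 + 2*c*k)
 v(c) = sqrt(C1 + 2*c*k)


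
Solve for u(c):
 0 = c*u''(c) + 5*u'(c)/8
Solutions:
 u(c) = C1 + C2*c^(3/8)


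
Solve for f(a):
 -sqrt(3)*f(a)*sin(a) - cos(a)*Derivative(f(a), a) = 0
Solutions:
 f(a) = C1*cos(a)^(sqrt(3))


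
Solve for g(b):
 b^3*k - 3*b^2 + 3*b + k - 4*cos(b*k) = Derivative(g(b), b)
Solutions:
 g(b) = C1 + b^4*k/4 - b^3 + 3*b^2/2 + b*k - 4*sin(b*k)/k


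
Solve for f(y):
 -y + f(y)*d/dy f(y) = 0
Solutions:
 f(y) = -sqrt(C1 + y^2)
 f(y) = sqrt(C1 + y^2)


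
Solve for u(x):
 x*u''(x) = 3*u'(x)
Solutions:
 u(x) = C1 + C2*x^4


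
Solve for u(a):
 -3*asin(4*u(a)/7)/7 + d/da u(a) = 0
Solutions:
 Integral(1/asin(4*_y/7), (_y, u(a))) = C1 + 3*a/7


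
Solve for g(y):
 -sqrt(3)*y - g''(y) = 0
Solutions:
 g(y) = C1 + C2*y - sqrt(3)*y^3/6


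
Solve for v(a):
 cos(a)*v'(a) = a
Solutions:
 v(a) = C1 + Integral(a/cos(a), a)


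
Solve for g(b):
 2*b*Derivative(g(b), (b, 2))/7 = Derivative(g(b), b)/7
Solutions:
 g(b) = C1 + C2*b^(3/2)


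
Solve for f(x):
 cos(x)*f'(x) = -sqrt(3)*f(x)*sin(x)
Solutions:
 f(x) = C1*cos(x)^(sqrt(3))


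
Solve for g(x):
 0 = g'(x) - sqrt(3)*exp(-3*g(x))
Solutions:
 g(x) = log(C1 + 3*sqrt(3)*x)/3
 g(x) = log((-3^(1/3) - 3^(5/6)*I)*(C1 + sqrt(3)*x)^(1/3)/2)
 g(x) = log((-3^(1/3) + 3^(5/6)*I)*(C1 + sqrt(3)*x)^(1/3)/2)


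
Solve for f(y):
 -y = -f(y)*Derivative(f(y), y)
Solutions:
 f(y) = -sqrt(C1 + y^2)
 f(y) = sqrt(C1 + y^2)


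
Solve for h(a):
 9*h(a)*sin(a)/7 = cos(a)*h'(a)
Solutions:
 h(a) = C1/cos(a)^(9/7)


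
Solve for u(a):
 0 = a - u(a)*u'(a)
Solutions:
 u(a) = -sqrt(C1 + a^2)
 u(a) = sqrt(C1 + a^2)


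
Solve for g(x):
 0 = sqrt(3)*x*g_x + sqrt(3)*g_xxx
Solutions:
 g(x) = C1 + Integral(C2*airyai(-x) + C3*airybi(-x), x)


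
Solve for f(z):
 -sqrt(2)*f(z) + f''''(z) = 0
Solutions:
 f(z) = C1*exp(-2^(1/8)*z) + C2*exp(2^(1/8)*z) + C3*sin(2^(1/8)*z) + C4*cos(2^(1/8)*z)


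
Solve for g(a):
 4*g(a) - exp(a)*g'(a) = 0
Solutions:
 g(a) = C1*exp(-4*exp(-a))


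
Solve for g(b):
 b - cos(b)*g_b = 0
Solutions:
 g(b) = C1 + Integral(b/cos(b), b)


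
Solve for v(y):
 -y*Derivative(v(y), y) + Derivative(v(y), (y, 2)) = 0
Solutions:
 v(y) = C1 + C2*erfi(sqrt(2)*y/2)


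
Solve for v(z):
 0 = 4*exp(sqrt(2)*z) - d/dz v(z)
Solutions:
 v(z) = C1 + 2*sqrt(2)*exp(sqrt(2)*z)


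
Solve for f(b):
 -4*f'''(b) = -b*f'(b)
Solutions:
 f(b) = C1 + Integral(C2*airyai(2^(1/3)*b/2) + C3*airybi(2^(1/3)*b/2), b)


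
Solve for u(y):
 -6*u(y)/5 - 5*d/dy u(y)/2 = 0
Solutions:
 u(y) = C1*exp(-12*y/25)


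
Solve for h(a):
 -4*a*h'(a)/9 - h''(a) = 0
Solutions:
 h(a) = C1 + C2*erf(sqrt(2)*a/3)


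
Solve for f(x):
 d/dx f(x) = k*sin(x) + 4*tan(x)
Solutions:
 f(x) = C1 - k*cos(x) - 4*log(cos(x))


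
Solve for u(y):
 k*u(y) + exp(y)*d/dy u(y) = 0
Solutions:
 u(y) = C1*exp(k*exp(-y))


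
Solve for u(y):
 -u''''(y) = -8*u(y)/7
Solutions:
 u(y) = C1*exp(-14^(3/4)*y/7) + C2*exp(14^(3/4)*y/7) + C3*sin(14^(3/4)*y/7) + C4*cos(14^(3/4)*y/7)


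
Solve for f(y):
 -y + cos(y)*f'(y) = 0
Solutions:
 f(y) = C1 + Integral(y/cos(y), y)


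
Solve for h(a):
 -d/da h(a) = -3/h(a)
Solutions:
 h(a) = -sqrt(C1 + 6*a)
 h(a) = sqrt(C1 + 6*a)


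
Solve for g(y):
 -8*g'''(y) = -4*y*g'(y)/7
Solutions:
 g(y) = C1 + Integral(C2*airyai(14^(2/3)*y/14) + C3*airybi(14^(2/3)*y/14), y)


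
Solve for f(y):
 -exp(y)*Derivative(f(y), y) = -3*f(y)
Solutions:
 f(y) = C1*exp(-3*exp(-y))


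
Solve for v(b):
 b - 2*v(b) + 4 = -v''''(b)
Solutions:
 v(b) = C1*exp(-2^(1/4)*b) + C2*exp(2^(1/4)*b) + C3*sin(2^(1/4)*b) + C4*cos(2^(1/4)*b) + b/2 + 2


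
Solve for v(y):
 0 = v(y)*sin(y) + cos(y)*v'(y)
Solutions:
 v(y) = C1*cos(y)


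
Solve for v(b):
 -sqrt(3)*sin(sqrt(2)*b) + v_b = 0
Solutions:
 v(b) = C1 - sqrt(6)*cos(sqrt(2)*b)/2


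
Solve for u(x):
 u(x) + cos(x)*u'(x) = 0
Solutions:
 u(x) = C1*sqrt(sin(x) - 1)/sqrt(sin(x) + 1)


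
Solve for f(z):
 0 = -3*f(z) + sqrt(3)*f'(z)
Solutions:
 f(z) = C1*exp(sqrt(3)*z)


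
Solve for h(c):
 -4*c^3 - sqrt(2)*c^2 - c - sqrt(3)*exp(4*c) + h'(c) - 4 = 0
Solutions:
 h(c) = C1 + c^4 + sqrt(2)*c^3/3 + c^2/2 + 4*c + sqrt(3)*exp(4*c)/4


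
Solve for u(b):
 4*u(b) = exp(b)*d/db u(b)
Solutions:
 u(b) = C1*exp(-4*exp(-b))


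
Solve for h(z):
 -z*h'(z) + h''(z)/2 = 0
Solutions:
 h(z) = C1 + C2*erfi(z)


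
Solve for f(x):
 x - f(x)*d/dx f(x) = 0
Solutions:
 f(x) = -sqrt(C1 + x^2)
 f(x) = sqrt(C1 + x^2)


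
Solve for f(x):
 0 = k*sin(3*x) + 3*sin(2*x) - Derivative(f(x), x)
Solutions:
 f(x) = C1 - k*cos(3*x)/3 - 3*cos(2*x)/2


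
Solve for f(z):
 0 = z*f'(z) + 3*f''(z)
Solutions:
 f(z) = C1 + C2*erf(sqrt(6)*z/6)


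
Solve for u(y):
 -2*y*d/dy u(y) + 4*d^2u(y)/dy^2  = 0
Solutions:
 u(y) = C1 + C2*erfi(y/2)


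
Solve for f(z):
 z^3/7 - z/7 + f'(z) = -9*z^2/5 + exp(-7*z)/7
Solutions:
 f(z) = C1 - z^4/28 - 3*z^3/5 + z^2/14 - exp(-7*z)/49


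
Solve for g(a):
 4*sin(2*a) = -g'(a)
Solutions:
 g(a) = C1 + 2*cos(2*a)


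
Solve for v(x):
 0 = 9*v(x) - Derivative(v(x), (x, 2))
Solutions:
 v(x) = C1*exp(-3*x) + C2*exp(3*x)


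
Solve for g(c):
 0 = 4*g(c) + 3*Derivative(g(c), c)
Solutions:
 g(c) = C1*exp(-4*c/3)


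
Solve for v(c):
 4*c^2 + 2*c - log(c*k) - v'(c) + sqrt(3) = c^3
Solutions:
 v(c) = C1 - c^4/4 + 4*c^3/3 + c^2 - c*log(c*k) + c*(1 + sqrt(3))


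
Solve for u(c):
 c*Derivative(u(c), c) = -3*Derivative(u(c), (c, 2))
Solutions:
 u(c) = C1 + C2*erf(sqrt(6)*c/6)


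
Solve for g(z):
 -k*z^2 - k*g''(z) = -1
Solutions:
 g(z) = C1 + C2*z - z^4/12 + z^2/(2*k)


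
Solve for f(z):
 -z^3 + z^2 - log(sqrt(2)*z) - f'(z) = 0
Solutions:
 f(z) = C1 - z^4/4 + z^3/3 - z*log(z) - z*log(2)/2 + z


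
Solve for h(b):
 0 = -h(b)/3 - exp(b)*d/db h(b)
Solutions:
 h(b) = C1*exp(exp(-b)/3)


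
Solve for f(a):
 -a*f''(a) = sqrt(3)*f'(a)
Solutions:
 f(a) = C1 + C2*a^(1 - sqrt(3))


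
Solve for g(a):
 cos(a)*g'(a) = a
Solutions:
 g(a) = C1 + Integral(a/cos(a), a)


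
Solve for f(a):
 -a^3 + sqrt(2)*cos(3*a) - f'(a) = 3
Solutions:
 f(a) = C1 - a^4/4 - 3*a + sqrt(2)*sin(3*a)/3


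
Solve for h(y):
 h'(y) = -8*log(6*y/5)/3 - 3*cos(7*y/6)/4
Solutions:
 h(y) = C1 - 8*y*log(y)/3 - 8*y*log(6)/3 + 8*y/3 + 8*y*log(5)/3 - 9*sin(7*y/6)/14


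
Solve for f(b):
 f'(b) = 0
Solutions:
 f(b) = C1


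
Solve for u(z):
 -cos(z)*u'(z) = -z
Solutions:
 u(z) = C1 + Integral(z/cos(z), z)


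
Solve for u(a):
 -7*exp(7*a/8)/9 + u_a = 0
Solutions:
 u(a) = C1 + 8*exp(7*a/8)/9


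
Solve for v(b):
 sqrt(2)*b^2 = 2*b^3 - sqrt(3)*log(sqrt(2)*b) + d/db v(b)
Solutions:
 v(b) = C1 - b^4/2 + sqrt(2)*b^3/3 + sqrt(3)*b*log(b) - sqrt(3)*b + sqrt(3)*b*log(2)/2


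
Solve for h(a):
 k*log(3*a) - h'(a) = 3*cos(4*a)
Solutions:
 h(a) = C1 + a*k*(log(a) - 1) + a*k*log(3) - 3*sin(4*a)/4


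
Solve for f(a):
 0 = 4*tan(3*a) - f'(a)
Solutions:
 f(a) = C1 - 4*log(cos(3*a))/3


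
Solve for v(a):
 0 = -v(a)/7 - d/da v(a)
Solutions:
 v(a) = C1*exp(-a/7)


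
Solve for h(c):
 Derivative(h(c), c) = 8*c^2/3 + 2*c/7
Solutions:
 h(c) = C1 + 8*c^3/9 + c^2/7


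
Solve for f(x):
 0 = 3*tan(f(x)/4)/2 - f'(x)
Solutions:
 f(x) = -4*asin(C1*exp(3*x/8)) + 4*pi
 f(x) = 4*asin(C1*exp(3*x/8))


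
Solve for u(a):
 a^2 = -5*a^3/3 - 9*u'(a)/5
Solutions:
 u(a) = C1 - 25*a^4/108 - 5*a^3/27


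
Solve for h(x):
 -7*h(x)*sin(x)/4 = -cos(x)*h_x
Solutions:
 h(x) = C1/cos(x)^(7/4)


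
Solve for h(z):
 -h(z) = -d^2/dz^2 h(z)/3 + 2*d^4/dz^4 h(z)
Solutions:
 h(z) = (C1*sin(2^(3/4)*z*sin(atan(sqrt(71))/2)/2) + C2*cos(2^(3/4)*z*sin(atan(sqrt(71))/2)/2))*exp(-2^(3/4)*z*cos(atan(sqrt(71))/2)/2) + (C3*sin(2^(3/4)*z*sin(atan(sqrt(71))/2)/2) + C4*cos(2^(3/4)*z*sin(atan(sqrt(71))/2)/2))*exp(2^(3/4)*z*cos(atan(sqrt(71))/2)/2)


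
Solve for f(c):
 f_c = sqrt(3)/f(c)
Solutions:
 f(c) = -sqrt(C1 + 2*sqrt(3)*c)
 f(c) = sqrt(C1 + 2*sqrt(3)*c)


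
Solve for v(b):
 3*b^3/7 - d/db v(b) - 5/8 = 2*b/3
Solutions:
 v(b) = C1 + 3*b^4/28 - b^2/3 - 5*b/8


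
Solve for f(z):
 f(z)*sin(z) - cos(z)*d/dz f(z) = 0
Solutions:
 f(z) = C1/cos(z)


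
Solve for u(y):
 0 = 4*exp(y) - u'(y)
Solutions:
 u(y) = C1 + 4*exp(y)


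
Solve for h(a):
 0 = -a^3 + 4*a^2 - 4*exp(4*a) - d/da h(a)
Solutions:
 h(a) = C1 - a^4/4 + 4*a^3/3 - exp(4*a)


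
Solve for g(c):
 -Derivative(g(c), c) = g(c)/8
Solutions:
 g(c) = C1*exp(-c/8)


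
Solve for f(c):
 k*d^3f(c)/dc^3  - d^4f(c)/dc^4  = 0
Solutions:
 f(c) = C1 + C2*c + C3*c^2 + C4*exp(c*k)


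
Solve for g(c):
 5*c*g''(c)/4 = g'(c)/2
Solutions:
 g(c) = C1 + C2*c^(7/5)


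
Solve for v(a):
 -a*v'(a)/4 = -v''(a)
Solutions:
 v(a) = C1 + C2*erfi(sqrt(2)*a/4)


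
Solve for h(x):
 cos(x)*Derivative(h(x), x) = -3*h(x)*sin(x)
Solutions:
 h(x) = C1*cos(x)^3


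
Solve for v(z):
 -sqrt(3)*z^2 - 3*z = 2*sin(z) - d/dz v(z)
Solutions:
 v(z) = C1 + sqrt(3)*z^3/3 + 3*z^2/2 - 2*cos(z)


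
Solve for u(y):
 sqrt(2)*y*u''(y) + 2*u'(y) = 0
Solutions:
 u(y) = C1 + C2*y^(1 - sqrt(2))


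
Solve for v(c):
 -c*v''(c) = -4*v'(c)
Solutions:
 v(c) = C1 + C2*c^5


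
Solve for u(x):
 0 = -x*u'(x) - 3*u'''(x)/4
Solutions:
 u(x) = C1 + Integral(C2*airyai(-6^(2/3)*x/3) + C3*airybi(-6^(2/3)*x/3), x)


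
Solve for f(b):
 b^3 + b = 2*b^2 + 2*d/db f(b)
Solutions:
 f(b) = C1 + b^4/8 - b^3/3 + b^2/4


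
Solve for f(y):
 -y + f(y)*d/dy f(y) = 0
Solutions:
 f(y) = -sqrt(C1 + y^2)
 f(y) = sqrt(C1 + y^2)


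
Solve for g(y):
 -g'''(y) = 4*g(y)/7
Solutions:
 g(y) = C3*exp(-14^(2/3)*y/7) + (C1*sin(14^(2/3)*sqrt(3)*y/14) + C2*cos(14^(2/3)*sqrt(3)*y/14))*exp(14^(2/3)*y/14)


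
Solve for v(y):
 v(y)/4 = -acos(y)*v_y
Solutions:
 v(y) = C1*exp(-Integral(1/acos(y), y)/4)


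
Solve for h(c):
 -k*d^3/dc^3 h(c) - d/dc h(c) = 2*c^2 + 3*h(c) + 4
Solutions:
 h(c) = C1*exp(2^(1/3)*c*(6^(1/3)*(sqrt(3)*sqrt((243 + 4/k)/k^2) + 27/k)^(1/3)/12 - 2^(1/3)*3^(5/6)*I*(sqrt(3)*sqrt((243 + 4/k)/k^2) + 27/k)^(1/3)/12 + 2/(k*(-3^(1/3) + 3^(5/6)*I)*(sqrt(3)*sqrt((243 + 4/k)/k^2) + 27/k)^(1/3)))) + C2*exp(2^(1/3)*c*(6^(1/3)*(sqrt(3)*sqrt((243 + 4/k)/k^2) + 27/k)^(1/3)/12 + 2^(1/3)*3^(5/6)*I*(sqrt(3)*sqrt((243 + 4/k)/k^2) + 27/k)^(1/3)/12 - 2/(k*(3^(1/3) + 3^(5/6)*I)*(sqrt(3)*sqrt((243 + 4/k)/k^2) + 27/k)^(1/3)))) + C3*exp(6^(1/3)*c*(-2^(1/3)*(sqrt(3)*sqrt((243 + 4/k)/k^2) + 27/k)^(1/3) + 2*3^(1/3)/(k*(sqrt(3)*sqrt((243 + 4/k)/k^2) + 27/k)^(1/3)))/6) - 2*c^2/3 + 4*c/9 - 40/27


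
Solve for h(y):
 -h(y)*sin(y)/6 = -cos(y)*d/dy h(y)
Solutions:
 h(y) = C1/cos(y)^(1/6)


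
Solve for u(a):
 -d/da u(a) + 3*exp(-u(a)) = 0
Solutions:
 u(a) = log(C1 + 3*a)


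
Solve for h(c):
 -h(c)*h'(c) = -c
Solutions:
 h(c) = -sqrt(C1 + c^2)
 h(c) = sqrt(C1 + c^2)


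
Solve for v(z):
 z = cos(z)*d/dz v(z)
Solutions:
 v(z) = C1 + Integral(z/cos(z), z)


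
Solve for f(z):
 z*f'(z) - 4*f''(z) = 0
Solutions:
 f(z) = C1 + C2*erfi(sqrt(2)*z/4)


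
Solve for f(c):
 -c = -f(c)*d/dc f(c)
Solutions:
 f(c) = -sqrt(C1 + c^2)
 f(c) = sqrt(C1 + c^2)


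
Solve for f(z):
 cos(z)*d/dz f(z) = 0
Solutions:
 f(z) = C1


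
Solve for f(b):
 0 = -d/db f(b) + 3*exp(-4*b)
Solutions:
 f(b) = C1 - 3*exp(-4*b)/4


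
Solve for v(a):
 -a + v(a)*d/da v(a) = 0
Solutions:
 v(a) = -sqrt(C1 + a^2)
 v(a) = sqrt(C1 + a^2)


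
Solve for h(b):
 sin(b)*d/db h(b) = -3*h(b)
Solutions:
 h(b) = C1*(cos(b) + 1)^(3/2)/(cos(b) - 1)^(3/2)


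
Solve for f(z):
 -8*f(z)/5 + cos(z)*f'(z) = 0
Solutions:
 f(z) = C1*(sin(z) + 1)^(4/5)/(sin(z) - 1)^(4/5)


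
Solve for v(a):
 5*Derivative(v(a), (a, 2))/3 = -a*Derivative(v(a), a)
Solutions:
 v(a) = C1 + C2*erf(sqrt(30)*a/10)


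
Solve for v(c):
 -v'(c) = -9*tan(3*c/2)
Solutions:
 v(c) = C1 - 6*log(cos(3*c/2))


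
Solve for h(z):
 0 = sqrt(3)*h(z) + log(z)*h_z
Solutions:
 h(z) = C1*exp(-sqrt(3)*li(z))


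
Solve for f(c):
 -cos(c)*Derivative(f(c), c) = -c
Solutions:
 f(c) = C1 + Integral(c/cos(c), c)


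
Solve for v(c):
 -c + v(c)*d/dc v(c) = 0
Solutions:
 v(c) = -sqrt(C1 + c^2)
 v(c) = sqrt(C1 + c^2)


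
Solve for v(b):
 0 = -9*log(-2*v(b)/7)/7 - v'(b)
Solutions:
 7*Integral(1/(log(-_y) - log(7) + log(2)), (_y, v(b)))/9 = C1 - b


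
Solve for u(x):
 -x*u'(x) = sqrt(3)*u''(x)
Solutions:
 u(x) = C1 + C2*erf(sqrt(2)*3^(3/4)*x/6)


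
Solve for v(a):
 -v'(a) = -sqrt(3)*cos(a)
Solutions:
 v(a) = C1 + sqrt(3)*sin(a)


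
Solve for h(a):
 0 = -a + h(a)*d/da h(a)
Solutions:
 h(a) = -sqrt(C1 + a^2)
 h(a) = sqrt(C1 + a^2)


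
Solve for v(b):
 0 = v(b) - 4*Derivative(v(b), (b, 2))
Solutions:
 v(b) = C1*exp(-b/2) + C2*exp(b/2)


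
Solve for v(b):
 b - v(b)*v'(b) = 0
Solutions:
 v(b) = -sqrt(C1 + b^2)
 v(b) = sqrt(C1 + b^2)


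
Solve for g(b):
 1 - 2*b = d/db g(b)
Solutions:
 g(b) = C1 - b^2 + b


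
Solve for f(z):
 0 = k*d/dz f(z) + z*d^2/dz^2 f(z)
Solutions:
 f(z) = C1 + z^(1 - re(k))*(C2*sin(log(z)*Abs(im(k))) + C3*cos(log(z)*im(k)))


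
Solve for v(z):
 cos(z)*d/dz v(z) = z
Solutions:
 v(z) = C1 + Integral(z/cos(z), z)


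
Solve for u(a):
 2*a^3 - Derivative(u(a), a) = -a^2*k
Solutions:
 u(a) = C1 + a^4/2 + a^3*k/3


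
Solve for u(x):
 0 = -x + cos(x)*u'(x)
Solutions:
 u(x) = C1 + Integral(x/cos(x), x)


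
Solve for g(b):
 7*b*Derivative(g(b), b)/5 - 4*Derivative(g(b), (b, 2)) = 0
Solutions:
 g(b) = C1 + C2*erfi(sqrt(70)*b/20)


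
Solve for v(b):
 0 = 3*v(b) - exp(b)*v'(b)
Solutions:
 v(b) = C1*exp(-3*exp(-b))


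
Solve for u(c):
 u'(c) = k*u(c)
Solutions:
 u(c) = C1*exp(c*k)


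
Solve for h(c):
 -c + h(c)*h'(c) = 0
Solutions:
 h(c) = -sqrt(C1 + c^2)
 h(c) = sqrt(C1 + c^2)


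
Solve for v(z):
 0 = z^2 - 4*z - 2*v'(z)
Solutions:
 v(z) = C1 + z^3/6 - z^2


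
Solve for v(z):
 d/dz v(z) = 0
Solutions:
 v(z) = C1


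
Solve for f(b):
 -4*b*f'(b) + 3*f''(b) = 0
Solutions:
 f(b) = C1 + C2*erfi(sqrt(6)*b/3)


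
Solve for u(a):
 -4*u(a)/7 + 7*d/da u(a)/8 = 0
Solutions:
 u(a) = C1*exp(32*a/49)


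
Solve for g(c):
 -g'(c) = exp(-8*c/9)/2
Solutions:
 g(c) = C1 + 9*exp(-8*c/9)/16


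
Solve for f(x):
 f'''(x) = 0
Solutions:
 f(x) = C1 + C2*x + C3*x^2


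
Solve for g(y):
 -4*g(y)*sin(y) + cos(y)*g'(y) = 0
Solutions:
 g(y) = C1/cos(y)^4


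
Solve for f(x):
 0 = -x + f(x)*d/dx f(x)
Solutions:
 f(x) = -sqrt(C1 + x^2)
 f(x) = sqrt(C1 + x^2)


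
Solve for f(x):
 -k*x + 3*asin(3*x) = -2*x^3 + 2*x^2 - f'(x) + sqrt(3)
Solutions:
 f(x) = C1 + k*x^2/2 - x^4/2 + 2*x^3/3 - 3*x*asin(3*x) + sqrt(3)*x - sqrt(1 - 9*x^2)


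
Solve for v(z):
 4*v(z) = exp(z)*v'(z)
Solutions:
 v(z) = C1*exp(-4*exp(-z))


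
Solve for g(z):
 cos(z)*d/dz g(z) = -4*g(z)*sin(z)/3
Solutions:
 g(z) = C1*cos(z)^(4/3)


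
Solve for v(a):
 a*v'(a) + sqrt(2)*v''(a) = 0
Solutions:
 v(a) = C1 + C2*erf(2^(1/4)*a/2)


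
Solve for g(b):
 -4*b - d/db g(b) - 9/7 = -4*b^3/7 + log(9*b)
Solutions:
 g(b) = C1 + b^4/7 - 2*b^2 - b*log(b) - b*log(9) - 2*b/7


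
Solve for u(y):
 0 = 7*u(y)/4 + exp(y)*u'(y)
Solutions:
 u(y) = C1*exp(7*exp(-y)/4)


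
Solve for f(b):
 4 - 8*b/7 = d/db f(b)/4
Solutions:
 f(b) = C1 - 16*b^2/7 + 16*b


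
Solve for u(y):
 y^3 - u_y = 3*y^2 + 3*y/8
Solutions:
 u(y) = C1 + y^4/4 - y^3 - 3*y^2/16


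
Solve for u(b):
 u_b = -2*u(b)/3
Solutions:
 u(b) = C1*exp(-2*b/3)


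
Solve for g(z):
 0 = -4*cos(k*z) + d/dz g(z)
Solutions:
 g(z) = C1 + 4*sin(k*z)/k


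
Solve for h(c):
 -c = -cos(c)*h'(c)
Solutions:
 h(c) = C1 + Integral(c/cos(c), c)


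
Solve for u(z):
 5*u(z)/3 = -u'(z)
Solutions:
 u(z) = C1*exp(-5*z/3)


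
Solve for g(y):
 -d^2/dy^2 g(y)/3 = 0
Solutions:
 g(y) = C1 + C2*y


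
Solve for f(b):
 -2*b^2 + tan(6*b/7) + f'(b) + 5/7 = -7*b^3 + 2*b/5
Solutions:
 f(b) = C1 - 7*b^4/4 + 2*b^3/3 + b^2/5 - 5*b/7 + 7*log(cos(6*b/7))/6


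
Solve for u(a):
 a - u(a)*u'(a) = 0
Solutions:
 u(a) = -sqrt(C1 + a^2)
 u(a) = sqrt(C1 + a^2)


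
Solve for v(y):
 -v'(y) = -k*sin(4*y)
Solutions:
 v(y) = C1 - k*cos(4*y)/4


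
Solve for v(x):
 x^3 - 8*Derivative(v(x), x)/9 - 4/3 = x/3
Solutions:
 v(x) = C1 + 9*x^4/32 - 3*x^2/16 - 3*x/2


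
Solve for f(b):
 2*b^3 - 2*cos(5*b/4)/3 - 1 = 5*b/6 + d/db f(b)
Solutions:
 f(b) = C1 + b^4/2 - 5*b^2/12 - b - 8*sin(5*b/4)/15


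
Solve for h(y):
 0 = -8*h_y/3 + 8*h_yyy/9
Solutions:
 h(y) = C1 + C2*exp(-sqrt(3)*y) + C3*exp(sqrt(3)*y)


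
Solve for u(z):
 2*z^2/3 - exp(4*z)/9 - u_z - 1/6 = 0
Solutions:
 u(z) = C1 + 2*z^3/9 - z/6 - exp(4*z)/36


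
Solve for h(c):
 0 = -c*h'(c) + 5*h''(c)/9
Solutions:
 h(c) = C1 + C2*erfi(3*sqrt(10)*c/10)


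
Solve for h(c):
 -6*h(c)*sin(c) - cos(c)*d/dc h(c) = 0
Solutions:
 h(c) = C1*cos(c)^6


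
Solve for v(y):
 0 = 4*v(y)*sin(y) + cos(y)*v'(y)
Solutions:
 v(y) = C1*cos(y)^4


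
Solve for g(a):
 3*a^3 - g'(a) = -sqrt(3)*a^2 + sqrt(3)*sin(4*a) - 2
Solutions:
 g(a) = C1 + 3*a^4/4 + sqrt(3)*a^3/3 + 2*a + sqrt(3)*cos(4*a)/4


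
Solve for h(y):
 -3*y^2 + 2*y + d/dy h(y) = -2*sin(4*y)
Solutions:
 h(y) = C1 + y^3 - y^2 + cos(4*y)/2


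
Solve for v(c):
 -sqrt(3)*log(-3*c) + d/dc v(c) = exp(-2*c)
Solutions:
 v(c) = C1 + sqrt(3)*c*log(-c) + sqrt(3)*c*(-1 + log(3)) - exp(-2*c)/2


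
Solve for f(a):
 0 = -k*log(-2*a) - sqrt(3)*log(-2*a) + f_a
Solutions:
 f(a) = C1 + a*(k + sqrt(3))*log(-a) + a*(-k + k*log(2) - sqrt(3) + sqrt(3)*log(2))


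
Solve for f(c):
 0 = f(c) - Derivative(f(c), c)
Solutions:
 f(c) = C1*exp(c)


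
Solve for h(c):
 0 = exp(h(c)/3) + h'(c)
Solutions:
 h(c) = 3*log(1/(C1 + c)) + 3*log(3)


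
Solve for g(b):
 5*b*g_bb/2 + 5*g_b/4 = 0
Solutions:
 g(b) = C1 + C2*sqrt(b)


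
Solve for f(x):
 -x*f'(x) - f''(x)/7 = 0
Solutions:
 f(x) = C1 + C2*erf(sqrt(14)*x/2)


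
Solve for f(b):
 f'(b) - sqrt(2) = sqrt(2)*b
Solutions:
 f(b) = C1 + sqrt(2)*b^2/2 + sqrt(2)*b


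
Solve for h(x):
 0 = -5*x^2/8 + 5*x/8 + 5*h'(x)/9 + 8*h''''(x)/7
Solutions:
 h(x) = C1 + C4*exp(-105^(1/3)*x/6) + 3*x^3/8 - 9*x^2/16 + (C2*sin(3^(5/6)*35^(1/3)*x/12) + C3*cos(3^(5/6)*35^(1/3)*x/12))*exp(105^(1/3)*x/12)


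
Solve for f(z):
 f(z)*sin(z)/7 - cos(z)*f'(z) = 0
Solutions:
 f(z) = C1/cos(z)^(1/7)


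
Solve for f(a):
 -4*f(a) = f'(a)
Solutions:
 f(a) = C1*exp(-4*a)


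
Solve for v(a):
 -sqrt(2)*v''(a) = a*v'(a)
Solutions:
 v(a) = C1 + C2*erf(2^(1/4)*a/2)


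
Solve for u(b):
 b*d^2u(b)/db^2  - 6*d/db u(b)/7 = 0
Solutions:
 u(b) = C1 + C2*b^(13/7)


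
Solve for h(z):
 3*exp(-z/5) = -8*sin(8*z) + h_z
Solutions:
 h(z) = C1 - cos(8*z) - 15*exp(-z/5)


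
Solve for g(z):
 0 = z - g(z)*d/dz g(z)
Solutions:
 g(z) = -sqrt(C1 + z^2)
 g(z) = sqrt(C1 + z^2)


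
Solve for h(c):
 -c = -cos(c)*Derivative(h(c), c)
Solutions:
 h(c) = C1 + Integral(c/cos(c), c)


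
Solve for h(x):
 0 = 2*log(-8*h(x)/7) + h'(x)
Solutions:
 Integral(1/(log(-_y) - log(7) + 3*log(2)), (_y, h(x)))/2 = C1 - x


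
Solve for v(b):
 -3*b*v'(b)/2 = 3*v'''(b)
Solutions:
 v(b) = C1 + Integral(C2*airyai(-2^(2/3)*b/2) + C3*airybi(-2^(2/3)*b/2), b)


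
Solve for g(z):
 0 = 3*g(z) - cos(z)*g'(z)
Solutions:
 g(z) = C1*(sin(z) + 1)^(3/2)/(sin(z) - 1)^(3/2)


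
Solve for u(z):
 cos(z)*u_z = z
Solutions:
 u(z) = C1 + Integral(z/cos(z), z)


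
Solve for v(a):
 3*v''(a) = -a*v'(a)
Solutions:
 v(a) = C1 + C2*erf(sqrt(6)*a/6)


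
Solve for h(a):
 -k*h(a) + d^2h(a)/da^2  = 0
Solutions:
 h(a) = C1*exp(-a*sqrt(k)) + C2*exp(a*sqrt(k))


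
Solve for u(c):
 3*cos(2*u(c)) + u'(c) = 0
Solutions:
 u(c) = -asin((C1 + exp(12*c))/(C1 - exp(12*c)))/2 + pi/2
 u(c) = asin((C1 + exp(12*c))/(C1 - exp(12*c)))/2


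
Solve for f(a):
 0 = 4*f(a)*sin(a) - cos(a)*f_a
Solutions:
 f(a) = C1/cos(a)^4


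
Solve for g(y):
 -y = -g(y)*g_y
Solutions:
 g(y) = -sqrt(C1 + y^2)
 g(y) = sqrt(C1 + y^2)


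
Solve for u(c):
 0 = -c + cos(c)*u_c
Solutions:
 u(c) = C1 + Integral(c/cos(c), c)


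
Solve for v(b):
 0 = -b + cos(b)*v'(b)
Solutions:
 v(b) = C1 + Integral(b/cos(b), b)


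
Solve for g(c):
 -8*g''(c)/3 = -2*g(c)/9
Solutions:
 g(c) = C1*exp(-sqrt(3)*c/6) + C2*exp(sqrt(3)*c/6)


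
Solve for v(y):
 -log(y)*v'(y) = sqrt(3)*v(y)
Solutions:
 v(y) = C1*exp(-sqrt(3)*li(y))


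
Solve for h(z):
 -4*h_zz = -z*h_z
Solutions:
 h(z) = C1 + C2*erfi(sqrt(2)*z/4)


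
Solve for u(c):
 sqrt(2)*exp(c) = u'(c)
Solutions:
 u(c) = C1 + sqrt(2)*exp(c)


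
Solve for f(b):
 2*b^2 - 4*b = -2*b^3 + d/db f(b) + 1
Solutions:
 f(b) = C1 + b^4/2 + 2*b^3/3 - 2*b^2 - b


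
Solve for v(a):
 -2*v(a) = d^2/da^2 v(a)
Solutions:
 v(a) = C1*sin(sqrt(2)*a) + C2*cos(sqrt(2)*a)


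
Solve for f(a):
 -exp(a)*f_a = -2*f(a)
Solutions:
 f(a) = C1*exp(-2*exp(-a))


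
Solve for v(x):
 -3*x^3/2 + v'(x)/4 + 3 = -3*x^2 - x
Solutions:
 v(x) = C1 + 3*x^4/2 - 4*x^3 - 2*x^2 - 12*x


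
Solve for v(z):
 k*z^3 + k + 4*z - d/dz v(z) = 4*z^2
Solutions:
 v(z) = C1 + k*z^4/4 + k*z - 4*z^3/3 + 2*z^2


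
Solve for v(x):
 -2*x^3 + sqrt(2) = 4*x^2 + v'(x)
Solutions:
 v(x) = C1 - x^4/2 - 4*x^3/3 + sqrt(2)*x


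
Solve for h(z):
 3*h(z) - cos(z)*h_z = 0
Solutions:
 h(z) = C1*(sin(z) + 1)^(3/2)/(sin(z) - 1)^(3/2)


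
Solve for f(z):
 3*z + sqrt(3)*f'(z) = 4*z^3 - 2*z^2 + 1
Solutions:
 f(z) = C1 + sqrt(3)*z^4/3 - 2*sqrt(3)*z^3/9 - sqrt(3)*z^2/2 + sqrt(3)*z/3


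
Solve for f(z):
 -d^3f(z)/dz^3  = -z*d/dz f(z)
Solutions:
 f(z) = C1 + Integral(C2*airyai(z) + C3*airybi(z), z)


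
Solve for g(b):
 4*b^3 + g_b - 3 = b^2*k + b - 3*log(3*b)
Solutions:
 g(b) = C1 - b^4 + b^3*k/3 + b^2/2 - 3*b*log(b) - b*log(27) + 6*b


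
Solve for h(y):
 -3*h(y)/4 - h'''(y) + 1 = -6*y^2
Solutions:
 h(y) = C3*exp(-6^(1/3)*y/2) + 8*y^2 + (C1*sin(2^(1/3)*3^(5/6)*y/4) + C2*cos(2^(1/3)*3^(5/6)*y/4))*exp(6^(1/3)*y/4) + 4/3


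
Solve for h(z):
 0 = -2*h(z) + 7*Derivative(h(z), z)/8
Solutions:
 h(z) = C1*exp(16*z/7)


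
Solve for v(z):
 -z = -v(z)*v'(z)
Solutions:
 v(z) = -sqrt(C1 + z^2)
 v(z) = sqrt(C1 + z^2)


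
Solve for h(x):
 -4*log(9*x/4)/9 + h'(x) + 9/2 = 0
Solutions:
 h(x) = C1 + 4*x*log(x)/9 - 89*x/18 - 8*x*log(2)/9 + 8*x*log(3)/9


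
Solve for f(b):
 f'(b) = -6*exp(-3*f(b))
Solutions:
 f(b) = log(C1 - 18*b)/3
 f(b) = log((-3^(1/3) - 3^(5/6)*I)*(C1 - 6*b)^(1/3)/2)
 f(b) = log((-3^(1/3) + 3^(5/6)*I)*(C1 - 6*b)^(1/3)/2)


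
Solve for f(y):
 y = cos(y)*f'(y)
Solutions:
 f(y) = C1 + Integral(y/cos(y), y)


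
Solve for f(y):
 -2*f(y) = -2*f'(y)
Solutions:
 f(y) = C1*exp(y)


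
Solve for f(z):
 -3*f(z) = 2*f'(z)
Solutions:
 f(z) = C1*exp(-3*z/2)


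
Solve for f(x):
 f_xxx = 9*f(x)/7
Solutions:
 f(x) = C3*exp(21^(2/3)*x/7) + (C1*sin(3*3^(1/6)*7^(2/3)*x/14) + C2*cos(3*3^(1/6)*7^(2/3)*x/14))*exp(-21^(2/3)*x/14)


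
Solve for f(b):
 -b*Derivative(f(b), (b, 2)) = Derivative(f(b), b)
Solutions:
 f(b) = C1 + C2*log(b)


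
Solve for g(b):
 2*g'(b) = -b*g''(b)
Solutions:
 g(b) = C1 + C2/b


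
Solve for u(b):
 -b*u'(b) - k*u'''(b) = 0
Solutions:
 u(b) = C1 + Integral(C2*airyai(b*(-1/k)^(1/3)) + C3*airybi(b*(-1/k)^(1/3)), b)


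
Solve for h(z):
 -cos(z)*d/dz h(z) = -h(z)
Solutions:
 h(z) = C1*sqrt(sin(z) + 1)/sqrt(sin(z) - 1)


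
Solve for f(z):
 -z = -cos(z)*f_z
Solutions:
 f(z) = C1 + Integral(z/cos(z), z)


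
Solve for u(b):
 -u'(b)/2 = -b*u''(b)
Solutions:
 u(b) = C1 + C2*b^(3/2)


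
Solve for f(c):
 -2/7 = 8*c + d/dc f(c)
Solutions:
 f(c) = C1 - 4*c^2 - 2*c/7


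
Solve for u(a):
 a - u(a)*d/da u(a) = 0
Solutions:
 u(a) = -sqrt(C1 + a^2)
 u(a) = sqrt(C1 + a^2)


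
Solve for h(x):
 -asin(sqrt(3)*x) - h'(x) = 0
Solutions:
 h(x) = C1 - x*asin(sqrt(3)*x) - sqrt(3)*sqrt(1 - 3*x^2)/3


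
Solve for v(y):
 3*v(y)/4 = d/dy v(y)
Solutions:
 v(y) = C1*exp(3*y/4)


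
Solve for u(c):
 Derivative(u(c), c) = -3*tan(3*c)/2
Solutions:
 u(c) = C1 + log(cos(3*c))/2


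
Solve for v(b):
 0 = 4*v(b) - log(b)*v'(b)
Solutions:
 v(b) = C1*exp(4*li(b))


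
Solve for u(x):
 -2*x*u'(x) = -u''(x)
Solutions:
 u(x) = C1 + C2*erfi(x)


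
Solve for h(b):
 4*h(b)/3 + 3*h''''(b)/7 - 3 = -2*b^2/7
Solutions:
 h(b) = -3*b^2/14 + (C1*sin(sqrt(3)*7^(1/4)*b/3) + C2*cos(sqrt(3)*7^(1/4)*b/3))*exp(-sqrt(3)*7^(1/4)*b/3) + (C3*sin(sqrt(3)*7^(1/4)*b/3) + C4*cos(sqrt(3)*7^(1/4)*b/3))*exp(sqrt(3)*7^(1/4)*b/3) + 9/4


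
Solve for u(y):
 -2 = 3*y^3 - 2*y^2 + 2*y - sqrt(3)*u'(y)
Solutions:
 u(y) = C1 + sqrt(3)*y^4/4 - 2*sqrt(3)*y^3/9 + sqrt(3)*y^2/3 + 2*sqrt(3)*y/3


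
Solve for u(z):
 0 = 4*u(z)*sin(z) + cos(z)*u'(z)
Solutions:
 u(z) = C1*cos(z)^4


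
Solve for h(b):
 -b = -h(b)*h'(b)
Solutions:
 h(b) = -sqrt(C1 + b^2)
 h(b) = sqrt(C1 + b^2)


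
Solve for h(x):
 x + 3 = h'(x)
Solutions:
 h(x) = C1 + x^2/2 + 3*x


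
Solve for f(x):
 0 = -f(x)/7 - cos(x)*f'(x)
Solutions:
 f(x) = C1*(sin(x) - 1)^(1/14)/(sin(x) + 1)^(1/14)


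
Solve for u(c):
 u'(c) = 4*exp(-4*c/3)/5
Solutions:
 u(c) = C1 - 3*exp(-4*c/3)/5


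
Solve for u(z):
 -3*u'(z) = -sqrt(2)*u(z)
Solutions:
 u(z) = C1*exp(sqrt(2)*z/3)


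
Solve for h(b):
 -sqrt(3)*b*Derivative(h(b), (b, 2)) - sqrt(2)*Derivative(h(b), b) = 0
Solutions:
 h(b) = C1 + C2*b^(1 - sqrt(6)/3)


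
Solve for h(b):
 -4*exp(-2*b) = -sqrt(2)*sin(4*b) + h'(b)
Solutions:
 h(b) = C1 - sqrt(2)*cos(4*b)/4 + 2*exp(-2*b)


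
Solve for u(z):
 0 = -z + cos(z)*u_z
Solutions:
 u(z) = C1 + Integral(z/cos(z), z)


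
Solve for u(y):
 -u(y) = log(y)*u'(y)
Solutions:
 u(y) = C1*exp(-li(y))


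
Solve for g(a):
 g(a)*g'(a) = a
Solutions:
 g(a) = -sqrt(C1 + a^2)
 g(a) = sqrt(C1 + a^2)


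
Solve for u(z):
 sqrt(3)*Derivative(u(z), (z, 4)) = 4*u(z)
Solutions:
 u(z) = C1*exp(-sqrt(2)*3^(7/8)*z/3) + C2*exp(sqrt(2)*3^(7/8)*z/3) + C3*sin(sqrt(2)*3^(7/8)*z/3) + C4*cos(sqrt(2)*3^(7/8)*z/3)


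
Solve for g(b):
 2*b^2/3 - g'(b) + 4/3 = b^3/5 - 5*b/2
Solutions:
 g(b) = C1 - b^4/20 + 2*b^3/9 + 5*b^2/4 + 4*b/3


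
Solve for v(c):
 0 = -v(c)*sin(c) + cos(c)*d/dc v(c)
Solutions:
 v(c) = C1/cos(c)


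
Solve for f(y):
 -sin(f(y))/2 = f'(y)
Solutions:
 f(y) = -acos((-C1 - exp(y))/(C1 - exp(y))) + 2*pi
 f(y) = acos((-C1 - exp(y))/(C1 - exp(y)))


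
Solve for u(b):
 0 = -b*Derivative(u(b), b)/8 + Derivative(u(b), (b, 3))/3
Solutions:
 u(b) = C1 + Integral(C2*airyai(3^(1/3)*b/2) + C3*airybi(3^(1/3)*b/2), b)


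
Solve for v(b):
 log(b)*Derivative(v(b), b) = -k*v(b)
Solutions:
 v(b) = C1*exp(-k*li(b))


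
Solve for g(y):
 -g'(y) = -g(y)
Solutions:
 g(y) = C1*exp(y)


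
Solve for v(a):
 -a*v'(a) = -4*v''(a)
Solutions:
 v(a) = C1 + C2*erfi(sqrt(2)*a/4)


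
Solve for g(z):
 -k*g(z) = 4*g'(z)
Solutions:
 g(z) = C1*exp(-k*z/4)


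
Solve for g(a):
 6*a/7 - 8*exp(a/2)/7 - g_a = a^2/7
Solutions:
 g(a) = C1 - a^3/21 + 3*a^2/7 - 16*exp(a/2)/7


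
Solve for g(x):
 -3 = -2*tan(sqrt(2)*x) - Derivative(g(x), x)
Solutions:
 g(x) = C1 + 3*x + sqrt(2)*log(cos(sqrt(2)*x))


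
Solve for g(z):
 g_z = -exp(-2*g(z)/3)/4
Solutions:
 g(z) = 3*log(-sqrt(C1 - z)) - 3*log(6)/2
 g(z) = 3*log(C1 - z/6)/2


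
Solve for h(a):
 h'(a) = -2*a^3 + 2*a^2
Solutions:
 h(a) = C1 - a^4/2 + 2*a^3/3


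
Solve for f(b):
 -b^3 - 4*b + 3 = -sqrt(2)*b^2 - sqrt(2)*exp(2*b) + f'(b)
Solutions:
 f(b) = C1 - b^4/4 + sqrt(2)*b^3/3 - 2*b^2 + 3*b + sqrt(2)*exp(2*b)/2


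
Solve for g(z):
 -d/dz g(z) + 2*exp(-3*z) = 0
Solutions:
 g(z) = C1 - 2*exp(-3*z)/3


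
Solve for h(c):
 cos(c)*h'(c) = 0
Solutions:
 h(c) = C1


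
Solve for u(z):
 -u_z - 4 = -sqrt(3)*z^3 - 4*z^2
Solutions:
 u(z) = C1 + sqrt(3)*z^4/4 + 4*z^3/3 - 4*z


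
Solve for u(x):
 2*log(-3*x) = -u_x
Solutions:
 u(x) = C1 - 2*x*log(-x) + 2*x*(1 - log(3))


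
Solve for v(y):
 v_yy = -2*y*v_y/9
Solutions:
 v(y) = C1 + C2*erf(y/3)


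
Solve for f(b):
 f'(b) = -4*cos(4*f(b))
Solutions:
 f(b) = -asin((C1 + exp(32*b))/(C1 - exp(32*b)))/4 + pi/4
 f(b) = asin((C1 + exp(32*b))/(C1 - exp(32*b)))/4


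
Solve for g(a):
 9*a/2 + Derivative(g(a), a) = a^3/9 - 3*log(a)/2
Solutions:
 g(a) = C1 + a^4/36 - 9*a^2/4 - 3*a*log(a)/2 + 3*a/2


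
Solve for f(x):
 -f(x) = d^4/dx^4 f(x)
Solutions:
 f(x) = (C1*sin(sqrt(2)*x/2) + C2*cos(sqrt(2)*x/2))*exp(-sqrt(2)*x/2) + (C3*sin(sqrt(2)*x/2) + C4*cos(sqrt(2)*x/2))*exp(sqrt(2)*x/2)


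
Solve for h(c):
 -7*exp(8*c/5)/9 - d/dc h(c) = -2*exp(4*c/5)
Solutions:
 h(c) = C1 - 35*exp(8*c/5)/72 + 5*exp(4*c/5)/2


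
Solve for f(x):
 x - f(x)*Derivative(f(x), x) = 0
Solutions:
 f(x) = -sqrt(C1 + x^2)
 f(x) = sqrt(C1 + x^2)


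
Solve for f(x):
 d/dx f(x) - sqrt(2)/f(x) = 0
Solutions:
 f(x) = -sqrt(C1 + 2*sqrt(2)*x)
 f(x) = sqrt(C1 + 2*sqrt(2)*x)


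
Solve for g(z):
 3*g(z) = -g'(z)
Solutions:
 g(z) = C1*exp(-3*z)


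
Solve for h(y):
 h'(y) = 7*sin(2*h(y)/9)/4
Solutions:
 -7*y/4 + 9*log(cos(2*h(y)/9) - 1)/4 - 9*log(cos(2*h(y)/9) + 1)/4 = C1


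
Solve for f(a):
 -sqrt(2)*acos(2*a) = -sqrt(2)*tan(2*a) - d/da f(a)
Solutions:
 f(a) = C1 + sqrt(2)*(a*acos(2*a) - sqrt(1 - 4*a^2)/2) + sqrt(2)*log(cos(2*a))/2


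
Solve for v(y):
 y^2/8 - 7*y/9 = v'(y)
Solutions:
 v(y) = C1 + y^3/24 - 7*y^2/18


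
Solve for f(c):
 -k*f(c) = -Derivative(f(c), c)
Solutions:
 f(c) = C1*exp(c*k)


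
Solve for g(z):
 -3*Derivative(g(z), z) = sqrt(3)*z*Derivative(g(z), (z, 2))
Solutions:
 g(z) = C1 + C2*z^(1 - sqrt(3))


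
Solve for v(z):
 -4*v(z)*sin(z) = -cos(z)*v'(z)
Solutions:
 v(z) = C1/cos(z)^4


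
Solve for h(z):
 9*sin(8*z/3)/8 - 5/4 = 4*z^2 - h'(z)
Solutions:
 h(z) = C1 + 4*z^3/3 + 5*z/4 + 27*cos(8*z/3)/64


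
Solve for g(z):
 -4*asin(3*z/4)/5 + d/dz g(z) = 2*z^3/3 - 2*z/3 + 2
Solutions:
 g(z) = C1 + z^4/6 - z^2/3 + 4*z*asin(3*z/4)/5 + 2*z + 4*sqrt(16 - 9*z^2)/15


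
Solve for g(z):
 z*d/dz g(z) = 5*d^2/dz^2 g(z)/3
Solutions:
 g(z) = C1 + C2*erfi(sqrt(30)*z/10)


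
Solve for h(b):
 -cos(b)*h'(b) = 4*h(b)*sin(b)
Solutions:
 h(b) = C1*cos(b)^4


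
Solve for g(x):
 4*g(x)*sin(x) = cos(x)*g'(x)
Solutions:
 g(x) = C1/cos(x)^4


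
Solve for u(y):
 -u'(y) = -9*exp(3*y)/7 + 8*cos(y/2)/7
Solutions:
 u(y) = C1 + 3*exp(3*y)/7 - 16*sin(y/2)/7


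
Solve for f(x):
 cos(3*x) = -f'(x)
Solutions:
 f(x) = C1 - sin(3*x)/3


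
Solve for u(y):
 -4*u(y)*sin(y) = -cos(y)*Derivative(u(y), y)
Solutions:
 u(y) = C1/cos(y)^4


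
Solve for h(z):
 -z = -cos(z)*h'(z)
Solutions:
 h(z) = C1 + Integral(z/cos(z), z)


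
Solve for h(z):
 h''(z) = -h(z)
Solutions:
 h(z) = C1*sin(z) + C2*cos(z)


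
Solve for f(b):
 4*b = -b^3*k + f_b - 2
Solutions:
 f(b) = C1 + b^4*k/4 + 2*b^2 + 2*b


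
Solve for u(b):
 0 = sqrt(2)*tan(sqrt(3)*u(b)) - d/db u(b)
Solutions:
 u(b) = sqrt(3)*(pi - asin(C1*exp(sqrt(6)*b)))/3
 u(b) = sqrt(3)*asin(C1*exp(sqrt(6)*b))/3


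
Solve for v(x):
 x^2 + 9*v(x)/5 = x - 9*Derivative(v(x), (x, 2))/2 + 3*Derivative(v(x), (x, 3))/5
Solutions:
 v(x) = C1*exp(x*(-(2*sqrt(786) + 137)^(1/3) - 25/(2*sqrt(786) + 137)^(1/3) + 10)/4)*sin(sqrt(3)*x*(-(2*sqrt(786) + 137)^(1/3) + 25/(2*sqrt(786) + 137)^(1/3))/4) + C2*exp(x*(-(2*sqrt(786) + 137)^(1/3) - 25/(2*sqrt(786) + 137)^(1/3) + 10)/4)*cos(sqrt(3)*x*(-(2*sqrt(786) + 137)^(1/3) + 25/(2*sqrt(786) + 137)^(1/3))/4) + C3*exp(x*(25/(2*sqrt(786) + 137)^(1/3) + 5 + (2*sqrt(786) + 137)^(1/3))/2) - 5*x^2/9 + 5*x/9 + 25/9


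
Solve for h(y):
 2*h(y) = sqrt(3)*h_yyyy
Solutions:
 h(y) = C1*exp(-2^(1/4)*3^(7/8)*y/3) + C2*exp(2^(1/4)*3^(7/8)*y/3) + C3*sin(2^(1/4)*3^(7/8)*y/3) + C4*cos(2^(1/4)*3^(7/8)*y/3)


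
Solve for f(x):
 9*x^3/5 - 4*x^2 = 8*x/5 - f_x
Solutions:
 f(x) = C1 - 9*x^4/20 + 4*x^3/3 + 4*x^2/5


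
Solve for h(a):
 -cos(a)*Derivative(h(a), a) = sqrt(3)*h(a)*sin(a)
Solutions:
 h(a) = C1*cos(a)^(sqrt(3))


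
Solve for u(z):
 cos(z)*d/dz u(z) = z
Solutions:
 u(z) = C1 + Integral(z/cos(z), z)


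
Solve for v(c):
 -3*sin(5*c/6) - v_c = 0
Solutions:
 v(c) = C1 + 18*cos(5*c/6)/5


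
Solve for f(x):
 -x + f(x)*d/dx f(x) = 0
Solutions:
 f(x) = -sqrt(C1 + x^2)
 f(x) = sqrt(C1 + x^2)


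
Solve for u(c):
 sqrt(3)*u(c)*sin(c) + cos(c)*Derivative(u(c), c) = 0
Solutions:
 u(c) = C1*cos(c)^(sqrt(3))


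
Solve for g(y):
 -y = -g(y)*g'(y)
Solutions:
 g(y) = -sqrt(C1 + y^2)
 g(y) = sqrt(C1 + y^2)


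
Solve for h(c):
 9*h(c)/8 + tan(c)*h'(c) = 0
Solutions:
 h(c) = C1/sin(c)^(9/8)


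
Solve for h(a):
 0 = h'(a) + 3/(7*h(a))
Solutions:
 h(a) = -sqrt(C1 - 42*a)/7
 h(a) = sqrt(C1 - 42*a)/7


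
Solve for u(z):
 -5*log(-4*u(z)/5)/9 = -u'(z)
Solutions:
 -9*Integral(1/(log(-_y) - log(5) + 2*log(2)), (_y, u(z)))/5 = C1 - z


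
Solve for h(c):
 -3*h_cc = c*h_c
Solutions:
 h(c) = C1 + C2*erf(sqrt(6)*c/6)


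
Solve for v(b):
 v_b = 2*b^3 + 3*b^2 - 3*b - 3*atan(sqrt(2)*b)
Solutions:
 v(b) = C1 + b^4/2 + b^3 - 3*b^2/2 - 3*b*atan(sqrt(2)*b) + 3*sqrt(2)*log(2*b^2 + 1)/4


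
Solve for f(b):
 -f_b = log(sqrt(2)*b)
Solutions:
 f(b) = C1 - b*log(b) - b*log(2)/2 + b


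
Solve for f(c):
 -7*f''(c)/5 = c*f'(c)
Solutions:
 f(c) = C1 + C2*erf(sqrt(70)*c/14)


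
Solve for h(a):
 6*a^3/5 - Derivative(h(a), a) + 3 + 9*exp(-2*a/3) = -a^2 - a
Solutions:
 h(a) = C1 + 3*a^4/10 + a^3/3 + a^2/2 + 3*a - 27*exp(-2*a/3)/2


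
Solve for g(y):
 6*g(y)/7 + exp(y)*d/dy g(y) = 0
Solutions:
 g(y) = C1*exp(6*exp(-y)/7)


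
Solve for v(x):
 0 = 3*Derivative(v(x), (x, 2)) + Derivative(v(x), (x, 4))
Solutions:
 v(x) = C1 + C2*x + C3*sin(sqrt(3)*x) + C4*cos(sqrt(3)*x)


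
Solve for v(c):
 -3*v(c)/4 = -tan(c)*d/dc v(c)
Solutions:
 v(c) = C1*sin(c)^(3/4)


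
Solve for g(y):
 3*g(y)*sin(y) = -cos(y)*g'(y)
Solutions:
 g(y) = C1*cos(y)^3


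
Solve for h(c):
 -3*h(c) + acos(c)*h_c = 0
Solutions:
 h(c) = C1*exp(3*Integral(1/acos(c), c))


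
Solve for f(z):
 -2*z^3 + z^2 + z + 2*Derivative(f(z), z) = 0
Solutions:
 f(z) = C1 + z^4/4 - z^3/6 - z^2/4


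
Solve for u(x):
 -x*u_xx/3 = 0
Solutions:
 u(x) = C1 + C2*x


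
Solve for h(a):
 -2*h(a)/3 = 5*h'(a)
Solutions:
 h(a) = C1*exp(-2*a/15)


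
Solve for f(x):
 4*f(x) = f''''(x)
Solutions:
 f(x) = C1*exp(-sqrt(2)*x) + C2*exp(sqrt(2)*x) + C3*sin(sqrt(2)*x) + C4*cos(sqrt(2)*x)


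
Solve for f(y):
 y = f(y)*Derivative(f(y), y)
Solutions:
 f(y) = -sqrt(C1 + y^2)
 f(y) = sqrt(C1 + y^2)


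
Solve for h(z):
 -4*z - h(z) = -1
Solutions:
 h(z) = 1 - 4*z


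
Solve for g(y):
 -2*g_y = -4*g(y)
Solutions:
 g(y) = C1*exp(2*y)


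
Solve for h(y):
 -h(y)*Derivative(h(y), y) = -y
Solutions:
 h(y) = -sqrt(C1 + y^2)
 h(y) = sqrt(C1 + y^2)


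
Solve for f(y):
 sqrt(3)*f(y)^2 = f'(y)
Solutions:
 f(y) = -1/(C1 + sqrt(3)*y)


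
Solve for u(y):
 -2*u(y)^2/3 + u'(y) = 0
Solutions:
 u(y) = -3/(C1 + 2*y)


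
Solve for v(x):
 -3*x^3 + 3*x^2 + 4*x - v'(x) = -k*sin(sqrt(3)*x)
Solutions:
 v(x) = C1 - sqrt(3)*k*cos(sqrt(3)*x)/3 - 3*x^4/4 + x^3 + 2*x^2


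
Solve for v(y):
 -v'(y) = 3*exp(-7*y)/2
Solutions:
 v(y) = C1 + 3*exp(-7*y)/14


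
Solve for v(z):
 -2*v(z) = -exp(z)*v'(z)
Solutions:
 v(z) = C1*exp(-2*exp(-z))


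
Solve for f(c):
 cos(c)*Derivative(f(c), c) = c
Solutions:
 f(c) = C1 + Integral(c/cos(c), c)


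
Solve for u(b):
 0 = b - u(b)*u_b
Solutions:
 u(b) = -sqrt(C1 + b^2)
 u(b) = sqrt(C1 + b^2)


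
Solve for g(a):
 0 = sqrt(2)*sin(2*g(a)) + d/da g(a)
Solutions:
 g(a) = pi - acos((-C1 - exp(4*sqrt(2)*a))/(C1 - exp(4*sqrt(2)*a)))/2
 g(a) = acos((-C1 - exp(4*sqrt(2)*a))/(C1 - exp(4*sqrt(2)*a)))/2


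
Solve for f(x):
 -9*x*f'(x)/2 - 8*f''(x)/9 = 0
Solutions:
 f(x) = C1 + C2*erf(9*sqrt(2)*x/8)
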